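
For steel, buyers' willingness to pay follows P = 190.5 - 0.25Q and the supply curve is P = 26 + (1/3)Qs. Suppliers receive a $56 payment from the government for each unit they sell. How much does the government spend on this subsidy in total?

Pre-subsidy: 190.5 - 0.25Q = 26 + (1/3)Q gives Q* = 282 and P* = 120.
With the subsidy, sellers receive Ps = Pb + 56 for each unit, where Pb is the price buyers pay.
On the curves, Pb = 190.5 - 0.25Q and Ps = 26 + (1/3)Q; the wedge Ps − Pb = 56 gives 26 + (1/3)Q − (190.5 - 0.25Q) = 56, so Q' = 378.
Then Pb = 190.5 − 0.25·378 = 96 and Ps = 26 + (1/3)·378 = 152.
Government outlay = subsidy × quantity = 56 × 378 = 21168.

Government cost = $21168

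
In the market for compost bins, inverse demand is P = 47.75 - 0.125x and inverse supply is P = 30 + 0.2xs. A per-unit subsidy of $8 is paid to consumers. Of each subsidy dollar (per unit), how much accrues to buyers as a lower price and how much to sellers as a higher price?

Buyers gain 40/13 per unit; sellers gain 64/13 per unit

Pre-subsidy: 47.75 - 0.125x = 30 + 0.2x gives x* = 710/13 and P* = 532/13.
With the rebate, buyers effectively pay Pb = Ps − 8, where Ps is the price sellers receive.
On the curves, Pb = 47.75 - 0.125x and Ps = 30 + 0.2x; the wedge Ps − Pb = 8 gives 30 + 0.2x − (47.75 - 0.125x) = 8, so x' = 1030/13.
Then Pb = 47.75 − 0.125·(1030/13) = 492/13 and Ps = 30 + 0.2·(1030/13) = 596/13.
Buyers' price falls by P* − Pb = 532/13 − 492/13 = 40/13; sellers' price rises by Ps − P* = 596/13 − 532/13 = 64/13.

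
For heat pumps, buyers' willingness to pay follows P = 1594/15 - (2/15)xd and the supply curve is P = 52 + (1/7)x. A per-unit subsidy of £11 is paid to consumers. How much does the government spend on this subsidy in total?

Pre-subsidy: 1594/15 - (2/15)x = 52 + (1/7)x gives x* = 5698/29 and P* = 2322/29.
With the rebate, buyers effectively pay Pb = Ps − 11, where Ps is the price sellers receive.
On the curves, Pb = 1594/15 - (2/15)x and Ps = 52 + (1/7)x; the wedge Ps − Pb = 11 gives 52 + (1/7)x − (1594/15 - (2/15)x) = 11, so x' = 6853/29.
Then Pb = 1594/15 − (2/15)·(6853/29) = 2168/29 and Ps = 52 + (1/7)·(6853/29) = 2487/29.
Government outlay = subsidy × quantity = 11 × 6853/29 = 75383/29.

Government cost = 75383/29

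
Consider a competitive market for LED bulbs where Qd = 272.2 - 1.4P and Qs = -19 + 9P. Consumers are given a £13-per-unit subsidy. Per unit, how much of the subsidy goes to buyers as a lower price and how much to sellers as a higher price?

Buyers gain £11.25 per unit; sellers gain £1.75 per unit

Pre-subsidy: 272.2 - 1.4P = -19 + 9P gives P* = 28, Q* = 233.
With the rebate, buyers effectively pay Pb = Ps − 13, where Ps is the price sellers receive.
Demand in terms of Ps becomes Qd = 272.2 − 1.4(Ps − 13) = 290.4 - 1.4Ps. Setting this equal to supply: 290.4 - 1.4Ps = -19 + 9Ps, so Ps = 29.75.
Buyers pay Pb = 29.75 − 13 = 16.75; Q' = -19 + 9·29.75 = 248.75.
Buyers' price falls by P* − Pb = 28 − 16.75 = 11.25; sellers' price rises by Ps − P* = 29.75 − 28 = 1.75.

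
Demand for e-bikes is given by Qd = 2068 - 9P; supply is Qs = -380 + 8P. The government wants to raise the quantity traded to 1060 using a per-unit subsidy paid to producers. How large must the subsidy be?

Required subsidy s = 68 per unit

At Q = 1060, invert demand for the buyer price: Pb = (2068 − 1060)/9 = 112; invert supply for the seller price: Ps = (1060 − (-380))/8 = 180.
The subsidy must fill the gap: s = Ps − Pb = 180 − 112 = 68.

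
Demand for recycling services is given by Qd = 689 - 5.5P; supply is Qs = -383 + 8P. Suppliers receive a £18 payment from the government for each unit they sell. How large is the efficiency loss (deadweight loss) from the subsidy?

Deadweight loss = £528

Pre-subsidy: 689 - 5.5P = -383 + 8P gives P* = 2144/27, Q* = 6811/27.
With the subsidy, sellers receive Ps = Pb + 18 for each unit, where Pb is the price buyers pay.
Supply in terms of Pb becomes Qs = -383 + 8(Pb + 18) = -239 + 8Pb. Setting this equal to demand: 689 - 5.5Pb = -239 + 8Pb, so Pb = 1856/27.
Sellers receive Ps = 1856/27 + 18 = 2342/27; Q' = 689 − 5.5·(1856/27) = 8395/27.
The subsidy expands output by 8395/27 − 6811/27 = 176/3 past the efficient level; on those units the gap between marginal cost and willingness to pay runs from 0 up to 18.
DWL = ½ × 18 × 176/3 = 528.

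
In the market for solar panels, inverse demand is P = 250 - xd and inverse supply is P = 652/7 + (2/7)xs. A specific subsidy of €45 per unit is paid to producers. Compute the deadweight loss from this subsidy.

Pre-subsidy: 250 - x = 652/7 + (2/7)x gives x* = 122 and P* = 128.
With the subsidy, sellers receive Ps = Pb + 45 for each unit, where Pb is the price buyers pay.
On the curves, Pb = 250 - x and Ps = 652/7 + (2/7)x; the wedge Ps − Pb = 45 gives 652/7 + (2/7)x − (250 - x) = 45, so x' = 157.
Then Pb = 250 − 1·157 = 93 and Ps = 652/7 + (2/7)·157 = 138.
The subsidy expands output by 157 − 122 = 35 past the efficient level; on those units the gap between marginal cost and willingness to pay runs from 0 up to 45.
DWL = ½ × 45 × 35 = 787.5.

Deadweight loss = €787.5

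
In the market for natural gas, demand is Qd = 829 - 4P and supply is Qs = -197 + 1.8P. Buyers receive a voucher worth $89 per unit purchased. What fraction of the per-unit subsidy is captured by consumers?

Pre-subsidy: 829 - 4P = -197 + 1.8P gives P* = 5130/29, Q* = 3521/29.
With the rebate, buyers effectively pay Pb = Ps − 89, where Ps is the price sellers receive.
Demand in terms of Ps becomes Qd = 829 − 4(Ps − 89) = 1185 - 4Ps. Setting this equal to supply: 1185 - 4Ps = -197 + 1.8Ps, so Ps = 6910/29.
Buyers pay Pb = 6910/29 − 89 = 4329/29; Q' = -197 + 1.8·(6910/29) = 6725/29.
Buyers' price falls by P* − Pb = 5130/29 − 4329/29 = 801/29; sellers' price rises by Ps − P* = 6910/29 − 5130/29 = 1780/29.
So consumers capture (801/29)/89 = 9/29 of each unit of subsidy.

Consumer share = 9/29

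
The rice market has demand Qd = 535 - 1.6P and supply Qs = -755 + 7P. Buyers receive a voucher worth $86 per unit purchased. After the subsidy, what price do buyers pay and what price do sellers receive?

Buyers pay $80; sellers receive $166

Pre-subsidy: 535 - 1.6P = -755 + 7P gives P* = 150, Q* = 295.
With the rebate, buyers effectively pay Pb = Ps − 86, where Ps is the price sellers receive.
Demand in terms of Ps becomes Qd = 535 − 1.6(Ps − 86) = 672.6 - 1.6Ps. Setting this equal to supply: 672.6 - 1.6Ps = -755 + 7Ps, so Ps = 166.
Buyers pay Pb = 166 − 86 = 80; Q' = -755 + 7·166 = 407.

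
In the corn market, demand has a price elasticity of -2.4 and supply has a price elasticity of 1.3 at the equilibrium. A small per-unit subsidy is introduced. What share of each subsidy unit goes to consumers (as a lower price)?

For a small subsidy around the equilibrium, the benefit split depends on the relative slopes, which at a point are proportional to the elasticities.
Buyer share = εs/(εs + |εd|) = 1.3/(1.3 + 2.4) = 13/37; seller share = |εd|/(εs + |εd|) = 24/37.

Consumer share = 13/37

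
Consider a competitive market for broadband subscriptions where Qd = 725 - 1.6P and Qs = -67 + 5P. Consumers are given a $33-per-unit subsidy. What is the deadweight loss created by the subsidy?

Pre-subsidy: 725 - 1.6P = -67 + 5P gives P* = 120, Q* = 533.
With the rebate, buyers effectively pay Pb = Ps − 33, where Ps is the price sellers receive.
Demand in terms of Ps becomes Qd = 725 − 1.6(Ps − 33) = 777.8 - 1.6Ps. Setting this equal to supply: 777.8 - 1.6Ps = -67 + 5Ps, so Ps = 128.
Buyers pay Pb = 128 − 33 = 95; Q' = -67 + 5·128 = 573.
The subsidy expands output by 573 − 533 = 40 past the efficient level; on those units the gap between marginal cost and willingness to pay runs from 0 up to 33.
DWL = ½ × 33 × 40 = 660.

Deadweight loss = $660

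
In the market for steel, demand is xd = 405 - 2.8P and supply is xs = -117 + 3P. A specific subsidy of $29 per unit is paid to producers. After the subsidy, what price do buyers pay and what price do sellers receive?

Pre-subsidy: 405 - 2.8P = -117 + 3P gives P* = 90, x* = 153.
With the subsidy, sellers receive Ps = Pb + 29 for each unit, where Pb is the price buyers pay.
Supply in terms of Pb becomes xs = -117 + 3(Pb + 29) = -30 + 3Pb. Setting this equal to demand: 405 - 2.8Pb = -30 + 3Pb, so Pb = 75.
Sellers receive Ps = 75 + 29 = 104; x' = 405 − 2.8·75 = 195.

Buyers pay $75; sellers receive $104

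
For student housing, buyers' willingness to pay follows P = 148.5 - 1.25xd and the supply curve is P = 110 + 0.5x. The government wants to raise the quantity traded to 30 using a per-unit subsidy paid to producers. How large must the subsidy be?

At x = 30, from the demand curve buyers pay Pb = 148.5 − 1.25·30 = 111; from the supply curve sellers need Ps = 110 + 0.5·30 = 125.
The subsidy must fill the gap: s = Ps − Pb = 125 − 111 = 14.

Required subsidy s = 14 per unit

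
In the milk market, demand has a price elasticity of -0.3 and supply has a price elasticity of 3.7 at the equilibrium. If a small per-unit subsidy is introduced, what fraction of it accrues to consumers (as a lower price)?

For a small subsidy around the equilibrium, the benefit split depends on the relative slopes, which at a point are proportional to the elasticities.
Buyer share = εs/(εs + |εd|) = 3.7/(3.7 + 0.3) = 0.925; seller share = |εd|/(εs + |εd|) = 0.075.

Consumer share = 0.925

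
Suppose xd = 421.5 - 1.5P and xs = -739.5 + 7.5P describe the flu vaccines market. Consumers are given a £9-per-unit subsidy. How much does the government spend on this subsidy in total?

Pre-subsidy: 421.5 - 1.5P = -739.5 + 7.5P gives P* = 129, x* = 228.
With the rebate, buyers effectively pay Pb = Ps − 9, where Ps is the price sellers receive.
Demand in terms of Ps becomes xd = 421.5 − 1.5(Ps − 9) = 435 - 1.5Ps. Setting this equal to supply: 435 - 1.5Ps = -739.5 + 7.5Ps, so Ps = 130.5.
Buyers pay Pb = 130.5 − 9 = 121.5; x' = -739.5 + 7.5·130.5 = 239.25.
Government outlay = subsidy × quantity = 9 × 239.25 = 2153.25.

Government cost = £2153.25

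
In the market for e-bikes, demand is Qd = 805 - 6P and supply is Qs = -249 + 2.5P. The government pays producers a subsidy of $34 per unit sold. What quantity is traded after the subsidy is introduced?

Pre-subsidy: 805 - 6P = -249 + 2.5P gives P* = 124, Q* = 61.
With the subsidy, sellers receive Ps = Pb + 34 for each unit, where Pb is the price buyers pay.
Supply in terms of Pb becomes Qs = -249 + 2.5(Pb + 34) = -164 + 2.5Pb. Setting this equal to demand: 805 - 6Pb = -164 + 2.5Pb, so Pb = 114.
Sellers receive Ps = 114 + 34 = 148; Q' = 805 − 6·114 = 121.

Q' = 121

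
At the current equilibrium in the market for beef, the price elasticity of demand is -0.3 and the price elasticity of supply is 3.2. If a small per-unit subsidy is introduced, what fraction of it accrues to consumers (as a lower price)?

For a small subsidy around the equilibrium, the benefit split depends on the relative slopes, which at a point are proportional to the elasticities.
Buyer share = εs/(εs + |εd|) = 3.2/(3.2 + 0.3) = 32/35; seller share = |εd|/(εs + |εd|) = 3/35.

Consumer share = 32/35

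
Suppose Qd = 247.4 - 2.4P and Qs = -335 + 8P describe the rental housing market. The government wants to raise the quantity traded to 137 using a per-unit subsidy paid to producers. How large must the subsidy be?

At Q = 137, invert demand for the buyer price: Pb = (247.4 − 137)/2.4 = 46; invert supply for the seller price: Ps = (137 − (-335))/8 = 59.
The subsidy must fill the gap: s = Ps − Pb = 59 − 46 = 13.

Required subsidy s = 13 per unit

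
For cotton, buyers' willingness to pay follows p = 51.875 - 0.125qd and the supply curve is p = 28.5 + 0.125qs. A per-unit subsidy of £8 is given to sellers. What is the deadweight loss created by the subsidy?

Deadweight loss = £128

Pre-subsidy: 51.875 - 0.125q = 28.5 + 0.125q gives q* = 93.5 and p* = 40.1875.
With the subsidy, sellers receive ps = pb + 8 for each unit, where pb is the price buyers pay.
On the curves, pb = 51.875 - 0.125q and ps = 28.5 + 0.125q; the wedge ps − pb = 8 gives 28.5 + 0.125q − (51.875 - 0.125q) = 8, so q' = 125.5.
Then pb = 51.875 − 0.125·125.5 = 36.1875 and ps = 28.5 + 0.125·125.5 = 44.1875.
The subsidy expands output by 125.5 − 93.5 = 32 past the efficient level; on those units the gap between marginal cost and willingness to pay runs from 0 up to 8.
DWL = ½ × 8 × 32 = 128.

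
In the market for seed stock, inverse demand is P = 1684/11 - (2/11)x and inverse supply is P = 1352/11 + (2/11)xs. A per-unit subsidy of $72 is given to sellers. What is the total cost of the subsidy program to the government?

Government cost = $20232

Pre-subsidy: 1684/11 - (2/11)x = 1352/11 + (2/11)x gives x* = 83 and P* = 138.
With the subsidy, sellers receive Ps = Pb + 72 for each unit, where Pb is the price buyers pay.
On the curves, Pb = 1684/11 - (2/11)x and Ps = 1352/11 + (2/11)x; the wedge Ps − Pb = 72 gives 1352/11 + (2/11)x − (1684/11 - (2/11)x) = 72, so x' = 281.
Then Pb = 1684/11 − (2/11)·281 = 102 and Ps = 1352/11 + (2/11)·281 = 174.
Government outlay = subsidy × quantity = 72 × 281 = 20232.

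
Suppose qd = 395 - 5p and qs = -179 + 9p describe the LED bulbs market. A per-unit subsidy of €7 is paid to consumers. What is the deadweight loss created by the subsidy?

Pre-subsidy: 395 - 5p = -179 + 9p gives p* = 41, q* = 190.
With the rebate, buyers effectively pay pb = ps − 7, where ps is the price sellers receive.
Demand in terms of ps becomes qd = 395 − 5(ps − 7) = 430 - 5ps. Setting this equal to supply: 430 - 5ps = -179 + 9ps, so ps = 43.5.
Buyers pay pb = 43.5 − 7 = 36.5; q' = -179 + 9·43.5 = 212.5.
The subsidy expands output by 212.5 − 190 = 22.5 past the efficient level; on those units the gap between marginal cost and willingness to pay runs from 0 up to 7.
DWL = ½ × 7 × 22.5 = 78.75.

Deadweight loss = €78.75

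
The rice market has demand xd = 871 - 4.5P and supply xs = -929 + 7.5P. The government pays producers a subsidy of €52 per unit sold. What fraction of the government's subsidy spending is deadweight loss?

DWL / government spending = 585/2738

Pre-subsidy: 871 - 4.5P = -929 + 7.5P gives P* = 150, x* = 196.
With the subsidy, sellers receive Ps = Pb + 52 for each unit, where Pb is the price buyers pay.
Supply in terms of Pb becomes xs = -929 + 7.5(Pb + 52) = -539 + 7.5Pb. Setting this equal to demand: 871 - 4.5Pb = -539 + 7.5Pb, so Pb = 117.5.
Sellers receive Ps = 117.5 + 52 = 169.5; x' = 871 − 4.5·117.5 = 342.25.
ΔCS = ½(196 + 342.25)(150 − 117.5) = 8746.5625; ΔPS = ½(196 + 342.25)(169.5 − 150) = 5247.9375.
Government spending = 52 × 342.25 = 17797.
DWL = ½ × 52 × (342.25 − 196) = 3802.5; fraction = 3802.5 / 17797 = 585/2738.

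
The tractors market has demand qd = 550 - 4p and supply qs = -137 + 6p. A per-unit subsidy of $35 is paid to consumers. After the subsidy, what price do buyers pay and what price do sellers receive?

Pre-subsidy: 550 - 4p = -137 + 6p gives p* = 68.7, q* = 275.2.
With the rebate, buyers effectively pay pb = ps − 35, where ps is the price sellers receive.
Demand in terms of ps becomes qd = 550 − 4(ps − 35) = 690 - 4ps. Setting this equal to supply: 690 - 4ps = -137 + 6ps, so ps = 82.7.
Buyers pay pb = 82.7 − 35 = 47.7; q' = -137 + 6·82.7 = 359.2.

Buyers pay $47.7; sellers receive $82.7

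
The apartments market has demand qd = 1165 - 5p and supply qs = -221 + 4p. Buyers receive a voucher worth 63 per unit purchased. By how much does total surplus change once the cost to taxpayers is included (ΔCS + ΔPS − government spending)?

Pre-subsidy: 1165 - 5p = -221 + 4p gives p* = 154, q* = 395.
With the rebate, buyers effectively pay pb = ps − 63, where ps is the price sellers receive.
Demand in terms of ps becomes qd = 1165 − 5(ps − 63) = 1480 - 5ps. Setting this equal to supply: 1480 - 5ps = -221 + 4ps, so ps = 189.
Buyers pay pb = 189 − 63 = 126; q' = -221 + 4·189 = 535.
ΔCS = ½(395 + 535)(154 − 126) = 13020; ΔPS = ½(395 + 535)(189 − 154) = 16275.
Government spending = 63 × 535 = 33705.
Net change = 13020 + 16275 − 33705 = -4410. The loss equals the DWL triangle ½·63·140.

Net change in total surplus = -4410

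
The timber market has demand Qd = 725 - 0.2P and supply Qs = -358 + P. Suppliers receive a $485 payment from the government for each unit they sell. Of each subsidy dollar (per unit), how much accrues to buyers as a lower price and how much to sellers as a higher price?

Buyers gain 2425/6 per unit; sellers gain 485/6 per unit

Pre-subsidy: 725 - 0.2P = -358 + P gives P* = 902.5, Q* = 544.5.
With the subsidy, sellers receive Ps = Pb + 485 for each unit, where Pb is the price buyers pay.
Supply in terms of Pb becomes Qs = -358 + 1(Pb + 485) = 127 + Pb. Setting this equal to demand: 725 - 0.2Pb = 127 + Pb, so Pb = 1495/3.
Sellers receive Ps = 1495/3 + 485 = 2950/3; Q' = 725 − 0.2·(1495/3) = 1876/3.
Buyers' price falls by P* − Pb = 902.5 − 1495/3 = 2425/6; sellers' price rises by Ps − P* = 2950/3 − 902.5 = 485/6.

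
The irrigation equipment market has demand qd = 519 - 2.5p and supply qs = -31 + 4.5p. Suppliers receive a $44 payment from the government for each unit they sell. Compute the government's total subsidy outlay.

Pre-subsidy: 519 - 2.5p = -31 + 4.5p gives p* = 550/7, q* = 2258/7.
With the subsidy, sellers receive ps = pb + 44 for each unit, where pb is the price buyers pay.
Supply in terms of pb becomes qs = -31 + 4.5(pb + 44) = 167 + 4.5pb. Setting this equal to demand: 519 - 2.5pb = 167 + 4.5pb, so pb = 352/7.
Sellers receive ps = 352/7 + 44 = 660/7; q' = 519 − 2.5·(352/7) = 2753/7.
Government outlay = subsidy × quantity = 44 × 2753/7 = 121132/7.

Government cost = 121132/7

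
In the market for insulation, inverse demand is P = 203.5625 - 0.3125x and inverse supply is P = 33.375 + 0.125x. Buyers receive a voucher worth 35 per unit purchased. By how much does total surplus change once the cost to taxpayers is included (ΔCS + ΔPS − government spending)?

Pre-subsidy: 203.5625 - 0.3125x = 33.375 + 0.125x gives x* = 389 and P* = 82.
With the rebate, buyers effectively pay Pb = Ps − 35, where Ps is the price sellers receive.
On the curves, Pb = 203.5625 - 0.3125x and Ps = 33.375 + 0.125x; the wedge Ps − Pb = 35 gives 33.375 + 0.125x − (203.5625 - 0.3125x) = 35, so x' = 469.
Then Pb = 203.5625 − 0.3125·469 = 57 and Ps = 33.375 + 0.125·469 = 92.
ΔCS = ½(389 + 469)(82 − 57) = 10725; ΔPS = ½(389 + 469)(92 − 82) = 4290.
Government spending = 35 × 469 = 16415.
Net change = 10725 + 4290 − 16415 = -1400. The loss equals the DWL triangle ½·35·80.

Net change in total surplus = -1400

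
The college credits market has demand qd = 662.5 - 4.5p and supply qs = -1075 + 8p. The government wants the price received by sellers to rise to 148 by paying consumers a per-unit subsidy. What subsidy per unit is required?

At a seller price of 148, quantity supplied is -1075 + 8·148 = 109.
Buyers absorb 109 only when they pay pb with 662.5 − 4.5·pb = 109, i.e. pb = 123.
s = ps − pb = 148 − 123 = 25.

Required subsidy s = 25 per unit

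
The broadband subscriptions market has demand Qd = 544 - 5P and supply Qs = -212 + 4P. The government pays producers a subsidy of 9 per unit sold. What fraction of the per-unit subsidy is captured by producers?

Pre-subsidy: 544 - 5P = -212 + 4P gives P* = 84, Q* = 124.
With the subsidy, sellers receive Ps = Pb + 9 for each unit, where Pb is the price buyers pay.
Supply in terms of Pb becomes Qs = -212 + 4(Pb + 9) = -176 + 4Pb. Setting this equal to demand: 544 - 5Pb = -176 + 4Pb, so Pb = 80.
Sellers receive Ps = 80 + 9 = 89; Q' = 544 − 5·80 = 144.
Buyers' price falls by P* − Pb = 84 − 80 = 4; sellers' price rises by Ps − P* = 89 − 84 = 5.
So producers capture 5/9 = 5/9 of each unit of subsidy.

Producer share = 5/9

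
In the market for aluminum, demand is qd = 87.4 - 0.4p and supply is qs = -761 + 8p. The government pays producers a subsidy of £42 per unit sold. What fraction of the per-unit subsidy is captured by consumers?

Consumer share = 20/21

Pre-subsidy: 87.4 - 0.4p = -761 + 8p gives p* = 101, q* = 47.
With the subsidy, sellers receive ps = pb + 42 for each unit, where pb is the price buyers pay.
Supply in terms of pb becomes qs = -761 + 8(pb + 42) = -425 + 8pb. Setting this equal to demand: 87.4 - 0.4pb = -425 + 8pb, so pb = 61.
Sellers receive ps = 61 + 42 = 103; q' = 87.4 − 0.4·61 = 63.
Buyers' price falls by p* − pb = 101 − 61 = 40; sellers' price rises by ps − p* = 103 − 101 = 2.
So consumers capture 40/42 = 20/21 of each unit of subsidy.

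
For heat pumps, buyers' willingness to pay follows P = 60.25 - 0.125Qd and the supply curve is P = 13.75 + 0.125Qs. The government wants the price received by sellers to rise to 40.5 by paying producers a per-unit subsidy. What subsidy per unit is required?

At a seller price of 40.5, quantity supplied is -110 + 8·40.5 = 214.
Buyers absorb 214 only when they pay Pb = 60.25 − 0.125·214 = 33.5.
s = Ps − Pb = 40.5 − 33.5 = 7.

Required subsidy s = 7 per unit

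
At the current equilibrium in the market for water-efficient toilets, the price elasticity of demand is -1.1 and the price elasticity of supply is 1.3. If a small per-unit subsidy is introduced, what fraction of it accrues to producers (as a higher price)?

Producer share = 11/24

For a small subsidy around the equilibrium, the benefit split depends on the relative slopes, which at a point are proportional to the elasticities.
Buyer share = εs/(εs + |εd|) = 1.3/(1.3 + 1.1) = 13/24; seller share = |εd|/(εs + |εd|) = 11/24.
So producers capture 11/24 of the subsidy.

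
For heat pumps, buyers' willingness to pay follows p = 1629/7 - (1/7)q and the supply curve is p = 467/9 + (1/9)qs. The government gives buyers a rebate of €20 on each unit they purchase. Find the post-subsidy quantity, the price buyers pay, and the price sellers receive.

q' = 790.75; buyers pay €119.75; sellers receive €139.75

Pre-subsidy: 1629/7 - (1/7)q = 467/9 + (1/9)q gives q* = 712 and p* = 131.
With the rebate, buyers effectively pay pb = ps − 20, where ps is the price sellers receive.
On the curves, pb = 1629/7 - (1/7)q and ps = 467/9 + (1/9)q; the wedge ps − pb = 20 gives 467/9 + (1/9)q − (1629/7 - (1/7)q) = 20, so q' = 790.75.
Then pb = 1629/7 − (1/7)·790.75 = 119.75 and ps = 467/9 + (1/9)·790.75 = 139.75.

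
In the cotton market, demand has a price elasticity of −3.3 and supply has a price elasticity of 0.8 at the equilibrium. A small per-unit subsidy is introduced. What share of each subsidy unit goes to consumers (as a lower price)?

Consumer share = 8/41

For a small subsidy around the equilibrium, the benefit split depends on the relative slopes, which at a point are proportional to the elasticities.
Buyer share = εs/(εs + |εd|) = 0.8/(0.8 + 3.3) = 8/41; seller share = |εd|/(εs + |εd|) = 33/41.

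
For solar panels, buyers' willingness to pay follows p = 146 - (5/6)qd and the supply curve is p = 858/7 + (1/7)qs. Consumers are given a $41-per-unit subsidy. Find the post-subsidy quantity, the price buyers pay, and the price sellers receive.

Pre-subsidy: 146 - (5/6)q = 858/7 + (1/7)q gives q* = 24 and p* = 126.
With the rebate, buyers effectively pay pb = ps − 41, where ps is the price sellers receive.
On the curves, pb = 146 - (5/6)q and ps = 858/7 + (1/7)q; the wedge ps − pb = 41 gives 858/7 + (1/7)q − (146 - (5/6)q) = 41, so q' = 66.
Then pb = 146 − (5/6)·66 = 91 and ps = 858/7 + (1/7)·66 = 132.

q' = 66; buyers pay $91; sellers receive $132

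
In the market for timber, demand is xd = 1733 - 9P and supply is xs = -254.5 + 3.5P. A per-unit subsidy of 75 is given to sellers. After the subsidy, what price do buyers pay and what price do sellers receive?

Buyers pay 138; sellers receive 213

Pre-subsidy: 1733 - 9P = -254.5 + 3.5P gives P* = 159, x* = 302.
With the subsidy, sellers receive Ps = Pb + 75 for each unit, where Pb is the price buyers pay.
Supply in terms of Pb becomes xs = -254.5 + 3.5(Pb + 75) = 8 + 3.5Pb. Setting this equal to demand: 1733 - 9Pb = 8 + 3.5Pb, so Pb = 138.
Sellers receive Ps = 138 + 75 = 213; x' = 1733 − 9·138 = 491.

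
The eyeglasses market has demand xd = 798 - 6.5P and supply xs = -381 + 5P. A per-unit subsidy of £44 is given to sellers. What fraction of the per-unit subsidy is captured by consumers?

Pre-subsidy: 798 - 6.5P = -381 + 5P gives P* = 2358/23, x* = 3027/23.
With the subsidy, sellers receive Ps = Pb + 44 for each unit, where Pb is the price buyers pay.
Supply in terms of Pb becomes xs = -381 + 5(Pb + 44) = -161 + 5Pb. Setting this equal to demand: 798 - 6.5Pb = -161 + 5Pb, so Pb = 1918/23.
Sellers receive Ps = 1918/23 + 44 = 2930/23; x' = 798 − 6.5·(1918/23) = 5887/23.
Buyers' price falls by P* − Pb = 2358/23 − 1918/23 = 440/23; sellers' price rises by Ps − P* = 2930/23 − 2358/23 = 572/23.
So consumers capture (440/23)/44 = 10/23 of each unit of subsidy.

Consumer share = 10/23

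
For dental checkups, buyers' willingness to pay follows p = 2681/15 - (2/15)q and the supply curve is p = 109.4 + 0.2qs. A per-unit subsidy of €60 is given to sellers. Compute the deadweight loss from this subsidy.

Deadweight loss = €5400

Pre-subsidy: 2681/15 - (2/15)q = 109.4 + 0.2q gives q* = 208 and p* = 151.
With the subsidy, sellers receive ps = pb + 60 for each unit, where pb is the price buyers pay.
On the curves, pb = 2681/15 - (2/15)q and ps = 109.4 + 0.2q; the wedge ps − pb = 60 gives 109.4 + 0.2q − (2681/15 - (2/15)q) = 60, so q' = 388.
Then pb = 2681/15 − (2/15)·388 = 127 and ps = 109.4 + 0.2·388 = 187.
The subsidy expands output by 388 − 208 = 180 past the efficient level; on those units the gap between marginal cost and willingness to pay runs from 0 up to 60.
DWL = ½ × 60 × 180 = 5400.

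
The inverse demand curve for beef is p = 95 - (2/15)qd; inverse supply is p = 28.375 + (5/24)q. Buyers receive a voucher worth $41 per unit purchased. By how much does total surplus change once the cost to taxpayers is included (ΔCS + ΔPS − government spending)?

Pre-subsidy: 95 - (2/15)q = 28.375 + (5/24)q gives q* = 195 and p* = 69.
With the rebate, buyers effectively pay pb = ps − 41, where ps is the price sellers receive.
On the curves, pb = 95 - (2/15)q and ps = 28.375 + (5/24)q; the wedge ps − pb = 41 gives 28.375 + (5/24)q − (95 - (2/15)q) = 41, so q' = 315.
Then pb = 95 − (2/15)·315 = 53 and ps = 28.375 + (5/24)·315 = 94.
ΔCS = ½(195 + 315)(69 − 53) = 4080; ΔPS = ½(195 + 315)(94 − 69) = 6375.
Government spending = 41 × 315 = 12915.
Net change = 4080 + 6375 − 12915 = -2460. The loss equals the DWL triangle ½·41·120.

Net change in total surplus = -$2460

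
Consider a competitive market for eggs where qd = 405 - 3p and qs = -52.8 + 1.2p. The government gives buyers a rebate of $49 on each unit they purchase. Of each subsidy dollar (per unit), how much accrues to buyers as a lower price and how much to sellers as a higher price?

Buyers gain $14 per unit; sellers gain $35 per unit

Pre-subsidy: 405 - 3p = -52.8 + 1.2p gives p* = 109, q* = 78.
With the rebate, buyers effectively pay pb = ps − 49, where ps is the price sellers receive.
Demand in terms of ps becomes qd = 405 − 3(ps − 49) = 552 - 3ps. Setting this equal to supply: 552 - 3ps = -52.8 + 1.2ps, so ps = 144.
Buyers pay pb = 144 − 49 = 95; q' = -52.8 + 1.2·144 = 120.
Buyers' price falls by p* − pb = 109 − 95 = 14; sellers' price rises by ps − p* = 144 − 109 = 35.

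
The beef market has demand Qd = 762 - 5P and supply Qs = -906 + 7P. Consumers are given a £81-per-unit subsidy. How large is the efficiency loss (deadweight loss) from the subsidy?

Deadweight loss = £9568.125

Pre-subsidy: 762 - 5P = -906 + 7P gives P* = 139, Q* = 67.
With the rebate, buyers effectively pay Pb = Ps − 81, where Ps is the price sellers receive.
Demand in terms of Ps becomes Qd = 762 − 5(Ps − 81) = 1167 - 5Ps. Setting this equal to supply: 1167 - 5Ps = -906 + 7Ps, so Ps = 172.75.
Buyers pay Pb = 172.75 − 81 = 91.75; Q' = -906 + 7·172.75 = 303.25.
The subsidy expands output by 303.25 − 67 = 236.25 past the efficient level; on those units the gap between marginal cost and willingness to pay runs from 0 up to 81.
DWL = ½ × 81 × 236.25 = 9568.125.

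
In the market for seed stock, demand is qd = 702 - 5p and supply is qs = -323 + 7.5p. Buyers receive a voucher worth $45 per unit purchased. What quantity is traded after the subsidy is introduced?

q' = 427

Pre-subsidy: 702 - 5p = -323 + 7.5p gives p* = 82, q* = 292.
With the rebate, buyers effectively pay pb = ps − 45, where ps is the price sellers receive.
Demand in terms of ps becomes qd = 702 − 5(ps − 45) = 927 - 5ps. Setting this equal to supply: 927 - 5ps = -323 + 7.5ps, so ps = 100.
Buyers pay pb = 100 − 45 = 55; q' = -323 + 7.5·100 = 427.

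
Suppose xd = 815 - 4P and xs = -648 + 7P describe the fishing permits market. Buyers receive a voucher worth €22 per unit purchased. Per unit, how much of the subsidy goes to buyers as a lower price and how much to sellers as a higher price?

Buyers gain €14 per unit; sellers gain €8 per unit

Pre-subsidy: 815 - 4P = -648 + 7P gives P* = 133, x* = 283.
With the rebate, buyers effectively pay Pb = Ps − 22, where Ps is the price sellers receive.
Demand in terms of Ps becomes xd = 815 − 4(Ps − 22) = 903 - 4Ps. Setting this equal to supply: 903 - 4Ps = -648 + 7Ps, so Ps = 141.
Buyers pay Pb = 141 − 22 = 119; x' = -648 + 7·141 = 339.
Buyers' price falls by P* − Pb = 133 − 119 = 14; sellers' price rises by Ps − P* = 141 − 133 = 8.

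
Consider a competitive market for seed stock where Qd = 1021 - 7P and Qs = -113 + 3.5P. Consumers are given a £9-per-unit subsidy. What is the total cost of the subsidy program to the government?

Pre-subsidy: 1021 - 7P = -113 + 3.5P gives P* = 108, Q* = 265.
With the rebate, buyers effectively pay Pb = Ps − 9, where Ps is the price sellers receive.
Demand in terms of Ps becomes Qd = 1021 − 7(Ps − 9) = 1084 - 7Ps. Setting this equal to supply: 1084 - 7Ps = -113 + 3.5Ps, so Ps = 114.
Buyers pay Pb = 114 − 9 = 105; Q' = -113 + 3.5·114 = 286.
Government outlay = subsidy × quantity = 9 × 286 = 2574.

Government cost = £2574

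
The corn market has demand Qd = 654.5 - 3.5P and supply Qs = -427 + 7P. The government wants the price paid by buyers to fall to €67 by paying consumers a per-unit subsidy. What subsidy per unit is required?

At a buyer price of 67, quantity demanded is 654.5 − 3.5·67 = 420.
Sellers supply 420 only when they receive Ps with -427 + 7·Ps = 420, i.e. Ps = 121.
s = Ps − Pb = 121 − 67 = 54.

Required subsidy s = €54 per unit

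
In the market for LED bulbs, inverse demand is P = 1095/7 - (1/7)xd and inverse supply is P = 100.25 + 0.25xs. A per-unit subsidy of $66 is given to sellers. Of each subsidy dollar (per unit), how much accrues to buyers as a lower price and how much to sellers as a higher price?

Buyers gain $24 per unit; sellers gain $42 per unit

Pre-subsidy: 1095/7 - (1/7)x = 100.25 + 0.25x gives x* = 143 and P* = 136.
With the subsidy, sellers receive Ps = Pb + 66 for each unit, where Pb is the price buyers pay.
On the curves, Pb = 1095/7 - (1/7)x and Ps = 100.25 + 0.25x; the wedge Ps − Pb = 66 gives 100.25 + 0.25x − (1095/7 - (1/7)x) = 66, so x' = 311.
Then Pb = 1095/7 − (1/7)·311 = 112 and Ps = 100.25 + 0.25·311 = 178.
Buyers' price falls by P* − Pb = 136 − 112 = 24; sellers' price rises by Ps − P* = 178 − 136 = 42.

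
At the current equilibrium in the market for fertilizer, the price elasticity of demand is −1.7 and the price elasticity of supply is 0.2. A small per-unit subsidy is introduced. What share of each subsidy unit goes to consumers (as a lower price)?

Consumer share = 2/19

For a small subsidy around the equilibrium, the benefit split depends on the relative slopes, which at a point are proportional to the elasticities.
Buyer share = εs/(εs + |εd|) = 0.2/(0.2 + 1.7) = 2/19; seller share = |εd|/(εs + |εd|) = 17/19.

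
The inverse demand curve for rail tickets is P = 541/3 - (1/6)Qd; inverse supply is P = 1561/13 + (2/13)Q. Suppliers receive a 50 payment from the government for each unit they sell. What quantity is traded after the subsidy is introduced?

Pre-subsidy: 541/3 - (1/6)Q = 1561/13 + (2/13)Q gives Q* = 188 and P* = 149.
With the subsidy, sellers receive Ps = Pb + 50 for each unit, where Pb is the price buyers pay.
On the curves, Pb = 541/3 - (1/6)Q and Ps = 1561/13 + (2/13)Q; the wedge Ps − Pb = 50 gives 1561/13 + (2/13)Q − (541/3 - (1/6)Q) = 50, so Q' = 344.
Then Pb = 541/3 − (1/6)·344 = 123 and Ps = 1561/13 + (2/13)·344 = 173.

Q' = 344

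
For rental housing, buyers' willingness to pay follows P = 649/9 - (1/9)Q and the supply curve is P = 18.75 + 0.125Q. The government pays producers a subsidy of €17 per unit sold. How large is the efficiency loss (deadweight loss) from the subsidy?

Deadweight loss = €612

Pre-subsidy: 649/9 - (1/9)Q = 18.75 + 0.125Q gives Q* = 226 and P* = 47.
With the subsidy, sellers receive Ps = Pb + 17 for each unit, where Pb is the price buyers pay.
On the curves, Pb = 649/9 - (1/9)Q and Ps = 18.75 + 0.125Q; the wedge Ps − Pb = 17 gives 18.75 + 0.125Q − (649/9 - (1/9)Q) = 17, so Q' = 298.
Then Pb = 649/9 − (1/9)·298 = 39 and Ps = 18.75 + 0.125·298 = 56.
The subsidy expands output by 298 − 226 = 72 past the efficient level; on those units the gap between marginal cost and willingness to pay runs from 0 up to 17.
DWL = ½ × 17 × 72 = 612.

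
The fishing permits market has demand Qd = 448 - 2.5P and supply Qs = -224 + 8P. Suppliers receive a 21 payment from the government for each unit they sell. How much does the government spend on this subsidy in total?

Government cost = 6888

Pre-subsidy: 448 - 2.5P = -224 + 8P gives P* = 64, Q* = 288.
With the subsidy, sellers receive Ps = Pb + 21 for each unit, where Pb is the price buyers pay.
Supply in terms of Pb becomes Qs = -224 + 8(Pb + 21) = -56 + 8Pb. Setting this equal to demand: 448 - 2.5Pb = -56 + 8Pb, so Pb = 48.
Sellers receive Ps = 48 + 21 = 69; Q' = 448 − 2.5·48 = 328.
Government outlay = subsidy × quantity = 21 × 328 = 6888.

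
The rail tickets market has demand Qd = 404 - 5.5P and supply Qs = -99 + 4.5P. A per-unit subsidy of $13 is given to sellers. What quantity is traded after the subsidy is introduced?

Pre-subsidy: 404 - 5.5P = -99 + 4.5P gives P* = 50.3, Q* = 127.35.
With the subsidy, sellers receive Ps = Pb + 13 for each unit, where Pb is the price buyers pay.
Supply in terms of Pb becomes Qs = -99 + 4.5(Pb + 13) = -40.5 + 4.5Pb. Setting this equal to demand: 404 - 5.5Pb = -40.5 + 4.5Pb, so Pb = 44.45.
Sellers receive Ps = 44.45 + 13 = 57.45; Q' = 404 − 5.5·44.45 = 159.525.

Q' = 159.525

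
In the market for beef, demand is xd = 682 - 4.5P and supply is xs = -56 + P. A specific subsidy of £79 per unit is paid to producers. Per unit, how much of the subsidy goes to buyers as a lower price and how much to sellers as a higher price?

Buyers gain 158/11 per unit; sellers gain 711/11 per unit

Pre-subsidy: 682 - 4.5P = -56 + P gives P* = 1476/11, x* = 860/11.
With the subsidy, sellers receive Ps = Pb + 79 for each unit, where Pb is the price buyers pay.
Supply in terms of Pb becomes xs = -56 + 1(Pb + 79) = 23 + Pb. Setting this equal to demand: 682 - 4.5Pb = 23 + Pb, so Pb = 1318/11.
Sellers receive Ps = 1318/11 + 79 = 2187/11; x' = 682 − 4.5·(1318/11) = 1571/11.
Buyers' price falls by P* − Pb = 1476/11 − 1318/11 = 158/11; sellers' price rises by Ps − P* = 2187/11 − 1476/11 = 711/11.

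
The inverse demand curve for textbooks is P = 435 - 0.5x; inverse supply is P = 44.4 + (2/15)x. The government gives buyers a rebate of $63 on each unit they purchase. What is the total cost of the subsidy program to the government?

Pre-subsidy: 435 - 0.5x = 44.4 + (2/15)x gives x* = 11718/19 and P* = 2406/19.
With the rebate, buyers effectively pay Pb = Ps − 63, where Ps is the price sellers receive.
On the curves, Pb = 435 - 0.5x and Ps = 44.4 + (2/15)x; the wedge Ps − Pb = 63 gives 44.4 + (2/15)x − (435 - 0.5x) = 63, so x' = 13608/19.
Then Pb = 435 − 0.5·(13608/19) = 1461/19 and Ps = 44.4 + (2/15)·(13608/19) = 2658/19.
Government outlay = subsidy × quantity = 63 × 13608/19 = 857304/19.

Government cost = 857304/19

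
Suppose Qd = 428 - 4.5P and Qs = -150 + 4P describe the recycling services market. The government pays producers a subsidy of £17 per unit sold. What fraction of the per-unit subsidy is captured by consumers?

Consumer share = 8/17

Pre-subsidy: 428 - 4.5P = -150 + 4P gives P* = 68, Q* = 122.
With the subsidy, sellers receive Ps = Pb + 17 for each unit, where Pb is the price buyers pay.
Supply in terms of Pb becomes Qs = -150 + 4(Pb + 17) = -82 + 4Pb. Setting this equal to demand: 428 - 4.5Pb = -82 + 4Pb, so Pb = 60.
Sellers receive Ps = 60 + 17 = 77; Q' = 428 − 4.5·60 = 158.
Buyers' price falls by P* − Pb = 68 − 60 = 8; sellers' price rises by Ps − P* = 77 − 68 = 9.
So consumers capture 8/17 = 8/17 of each unit of subsidy.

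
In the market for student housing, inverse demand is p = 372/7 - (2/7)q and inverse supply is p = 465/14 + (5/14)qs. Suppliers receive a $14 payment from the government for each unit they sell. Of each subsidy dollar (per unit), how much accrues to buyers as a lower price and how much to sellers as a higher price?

Pre-subsidy: 372/7 - (2/7)q = 465/14 + (5/14)q gives q* = 31 and p* = 310/7.
With the subsidy, sellers receive ps = pb + 14 for each unit, where pb is the price buyers pay.
On the curves, pb = 372/7 - (2/7)q and ps = 465/14 + (5/14)q; the wedge ps − pb = 14 gives 465/14 + (5/14)q − (372/7 - (2/7)q) = 14, so q' = 475/9.
Then pb = 372/7 − (2/7)·(475/9) = 2398/63 and ps = 465/14 + (5/14)·(475/9) = 3280/63.
Buyers' price falls by p* − pb = 310/7 − 2398/63 = 56/9; sellers' price rises by ps − p* = 3280/63 − 310/7 = 70/9.

Buyers gain 56/9 per unit; sellers gain 70/9 per unit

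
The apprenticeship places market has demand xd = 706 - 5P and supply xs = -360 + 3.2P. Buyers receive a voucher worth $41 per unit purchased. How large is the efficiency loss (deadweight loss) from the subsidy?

Pre-subsidy: 706 - 5P = -360 + 3.2P gives P* = 130, x* = 56.
With the rebate, buyers effectively pay Pb = Ps − 41, where Ps is the price sellers receive.
Demand in terms of Ps becomes xd = 706 − 5(Ps − 41) = 911 - 5Ps. Setting this equal to supply: 911 - 5Ps = -360 + 3.2Ps, so Ps = 155.
Buyers pay Pb = 155 − 41 = 114; x' = -360 + 3.2·155 = 136.
The subsidy expands output by 136 − 56 = 80 past the efficient level; on those units the gap between marginal cost and willingness to pay runs from 0 up to 41.
DWL = ½ × 41 × 80 = 1640.

Deadweight loss = $1640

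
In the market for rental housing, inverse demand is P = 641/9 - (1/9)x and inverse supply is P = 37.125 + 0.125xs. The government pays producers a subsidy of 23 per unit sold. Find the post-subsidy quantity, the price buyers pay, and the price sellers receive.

x' = 4111/17; buyers pay 754/17; sellers receive 1145/17

Pre-subsidy: 641/9 - (1/9)x = 37.125 + 0.125x gives x* = 2455/17 and P* = 938/17.
With the subsidy, sellers receive Ps = Pb + 23 for each unit, where Pb is the price buyers pay.
On the curves, Pb = 641/9 - (1/9)x and Ps = 37.125 + 0.125x; the wedge Ps − Pb = 23 gives 37.125 + 0.125x − (641/9 - (1/9)x) = 23, so x' = 4111/17.
Then Pb = 641/9 − (1/9)·(4111/17) = 754/17 and Ps = 37.125 + 0.125·(4111/17) = 1145/17.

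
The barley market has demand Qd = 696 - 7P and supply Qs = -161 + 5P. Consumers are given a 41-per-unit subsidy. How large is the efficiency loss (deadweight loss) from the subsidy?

Pre-subsidy: 696 - 7P = -161 + 5P gives P* = 857/12, Q* = 2353/12.
With the rebate, buyers effectively pay Pb = Ps − 41, where Ps is the price sellers receive.
Demand in terms of Ps becomes Qd = 696 − 7(Ps − 41) = 983 - 7Ps. Setting this equal to supply: 983 - 7Ps = -161 + 5Ps, so Ps = 286/3.
Buyers pay Pb = 286/3 − 41 = 163/3; Q' = -161 + 5·(286/3) = 947/3.
The subsidy expands output by 947/3 − 2353/12 = 1435/12 past the efficient level; on those units the gap between marginal cost and willingness to pay runs from 0 up to 41.
DWL = ½ × 41 × 1435/12 = 58835/24.

Deadweight loss = 58835/24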